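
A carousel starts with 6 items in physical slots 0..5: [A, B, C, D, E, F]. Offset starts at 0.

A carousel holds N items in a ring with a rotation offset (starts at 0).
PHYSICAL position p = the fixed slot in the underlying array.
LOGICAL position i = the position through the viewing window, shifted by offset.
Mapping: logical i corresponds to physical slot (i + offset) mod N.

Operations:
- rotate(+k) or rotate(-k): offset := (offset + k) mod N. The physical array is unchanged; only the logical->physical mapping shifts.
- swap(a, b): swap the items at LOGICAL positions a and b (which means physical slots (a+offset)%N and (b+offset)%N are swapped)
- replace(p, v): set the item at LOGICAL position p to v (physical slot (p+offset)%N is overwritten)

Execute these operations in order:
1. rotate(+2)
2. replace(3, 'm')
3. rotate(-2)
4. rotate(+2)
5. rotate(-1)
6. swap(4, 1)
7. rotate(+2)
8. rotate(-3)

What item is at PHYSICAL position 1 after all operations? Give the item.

Answer: B

Derivation:
After op 1 (rotate(+2)): offset=2, physical=[A,B,C,D,E,F], logical=[C,D,E,F,A,B]
After op 2 (replace(3, 'm')): offset=2, physical=[A,B,C,D,E,m], logical=[C,D,E,m,A,B]
After op 3 (rotate(-2)): offset=0, physical=[A,B,C,D,E,m], logical=[A,B,C,D,E,m]
After op 4 (rotate(+2)): offset=2, physical=[A,B,C,D,E,m], logical=[C,D,E,m,A,B]
After op 5 (rotate(-1)): offset=1, physical=[A,B,C,D,E,m], logical=[B,C,D,E,m,A]
After op 6 (swap(4, 1)): offset=1, physical=[A,B,m,D,E,C], logical=[B,m,D,E,C,A]
After op 7 (rotate(+2)): offset=3, physical=[A,B,m,D,E,C], logical=[D,E,C,A,B,m]
After op 8 (rotate(-3)): offset=0, physical=[A,B,m,D,E,C], logical=[A,B,m,D,E,C]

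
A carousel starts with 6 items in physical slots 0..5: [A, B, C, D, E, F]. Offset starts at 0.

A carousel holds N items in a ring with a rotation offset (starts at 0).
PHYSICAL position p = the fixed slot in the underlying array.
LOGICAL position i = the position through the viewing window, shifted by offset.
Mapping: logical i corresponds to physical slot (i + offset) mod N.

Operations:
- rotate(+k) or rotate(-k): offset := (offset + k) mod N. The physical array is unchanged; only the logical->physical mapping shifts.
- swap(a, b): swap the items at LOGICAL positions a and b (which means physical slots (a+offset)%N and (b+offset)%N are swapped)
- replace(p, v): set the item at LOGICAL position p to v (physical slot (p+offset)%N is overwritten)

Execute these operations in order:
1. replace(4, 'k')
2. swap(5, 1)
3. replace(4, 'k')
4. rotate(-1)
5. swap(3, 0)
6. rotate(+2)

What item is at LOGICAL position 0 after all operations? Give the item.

After op 1 (replace(4, 'k')): offset=0, physical=[A,B,C,D,k,F], logical=[A,B,C,D,k,F]
After op 2 (swap(5, 1)): offset=0, physical=[A,F,C,D,k,B], logical=[A,F,C,D,k,B]
After op 3 (replace(4, 'k')): offset=0, physical=[A,F,C,D,k,B], logical=[A,F,C,D,k,B]
After op 4 (rotate(-1)): offset=5, physical=[A,F,C,D,k,B], logical=[B,A,F,C,D,k]
After op 5 (swap(3, 0)): offset=5, physical=[A,F,B,D,k,C], logical=[C,A,F,B,D,k]
After op 6 (rotate(+2)): offset=1, physical=[A,F,B,D,k,C], logical=[F,B,D,k,C,A]

Answer: F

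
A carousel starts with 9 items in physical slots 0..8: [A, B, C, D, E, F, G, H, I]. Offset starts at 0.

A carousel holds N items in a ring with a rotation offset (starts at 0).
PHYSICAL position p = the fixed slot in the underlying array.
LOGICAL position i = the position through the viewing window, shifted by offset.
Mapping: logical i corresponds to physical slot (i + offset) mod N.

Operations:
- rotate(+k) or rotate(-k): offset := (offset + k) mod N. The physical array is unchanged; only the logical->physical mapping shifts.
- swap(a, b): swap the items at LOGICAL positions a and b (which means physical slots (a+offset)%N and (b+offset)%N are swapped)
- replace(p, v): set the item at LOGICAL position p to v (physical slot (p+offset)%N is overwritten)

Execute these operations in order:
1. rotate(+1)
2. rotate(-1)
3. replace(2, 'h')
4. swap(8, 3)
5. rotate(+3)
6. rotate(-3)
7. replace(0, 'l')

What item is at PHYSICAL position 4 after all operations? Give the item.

Answer: E

Derivation:
After op 1 (rotate(+1)): offset=1, physical=[A,B,C,D,E,F,G,H,I], logical=[B,C,D,E,F,G,H,I,A]
After op 2 (rotate(-1)): offset=0, physical=[A,B,C,D,E,F,G,H,I], logical=[A,B,C,D,E,F,G,H,I]
After op 3 (replace(2, 'h')): offset=0, physical=[A,B,h,D,E,F,G,H,I], logical=[A,B,h,D,E,F,G,H,I]
After op 4 (swap(8, 3)): offset=0, physical=[A,B,h,I,E,F,G,H,D], logical=[A,B,h,I,E,F,G,H,D]
After op 5 (rotate(+3)): offset=3, physical=[A,B,h,I,E,F,G,H,D], logical=[I,E,F,G,H,D,A,B,h]
After op 6 (rotate(-3)): offset=0, physical=[A,B,h,I,E,F,G,H,D], logical=[A,B,h,I,E,F,G,H,D]
After op 7 (replace(0, 'l')): offset=0, physical=[l,B,h,I,E,F,G,H,D], logical=[l,B,h,I,E,F,G,H,D]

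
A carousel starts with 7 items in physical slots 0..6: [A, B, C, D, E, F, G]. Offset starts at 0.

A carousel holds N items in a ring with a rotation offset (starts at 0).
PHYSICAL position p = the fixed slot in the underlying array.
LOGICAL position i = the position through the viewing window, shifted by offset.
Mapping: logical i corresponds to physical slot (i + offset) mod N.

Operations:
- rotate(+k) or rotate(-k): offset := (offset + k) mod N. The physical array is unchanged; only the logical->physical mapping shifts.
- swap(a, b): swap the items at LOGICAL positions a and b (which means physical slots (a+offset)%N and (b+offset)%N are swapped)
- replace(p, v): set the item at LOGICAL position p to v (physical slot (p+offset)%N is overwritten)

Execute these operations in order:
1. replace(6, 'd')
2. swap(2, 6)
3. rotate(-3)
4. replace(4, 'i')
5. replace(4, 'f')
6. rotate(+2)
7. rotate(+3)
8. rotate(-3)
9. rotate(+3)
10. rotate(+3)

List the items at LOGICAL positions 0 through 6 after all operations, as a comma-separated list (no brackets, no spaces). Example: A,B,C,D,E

Answer: F,C,A,f,d,D,E

Derivation:
After op 1 (replace(6, 'd')): offset=0, physical=[A,B,C,D,E,F,d], logical=[A,B,C,D,E,F,d]
After op 2 (swap(2, 6)): offset=0, physical=[A,B,d,D,E,F,C], logical=[A,B,d,D,E,F,C]
After op 3 (rotate(-3)): offset=4, physical=[A,B,d,D,E,F,C], logical=[E,F,C,A,B,d,D]
After op 4 (replace(4, 'i')): offset=4, physical=[A,i,d,D,E,F,C], logical=[E,F,C,A,i,d,D]
After op 5 (replace(4, 'f')): offset=4, physical=[A,f,d,D,E,F,C], logical=[E,F,C,A,f,d,D]
After op 6 (rotate(+2)): offset=6, physical=[A,f,d,D,E,F,C], logical=[C,A,f,d,D,E,F]
After op 7 (rotate(+3)): offset=2, physical=[A,f,d,D,E,F,C], logical=[d,D,E,F,C,A,f]
After op 8 (rotate(-3)): offset=6, physical=[A,f,d,D,E,F,C], logical=[C,A,f,d,D,E,F]
After op 9 (rotate(+3)): offset=2, physical=[A,f,d,D,E,F,C], logical=[d,D,E,F,C,A,f]
After op 10 (rotate(+3)): offset=5, physical=[A,f,d,D,E,F,C], logical=[F,C,A,f,d,D,E]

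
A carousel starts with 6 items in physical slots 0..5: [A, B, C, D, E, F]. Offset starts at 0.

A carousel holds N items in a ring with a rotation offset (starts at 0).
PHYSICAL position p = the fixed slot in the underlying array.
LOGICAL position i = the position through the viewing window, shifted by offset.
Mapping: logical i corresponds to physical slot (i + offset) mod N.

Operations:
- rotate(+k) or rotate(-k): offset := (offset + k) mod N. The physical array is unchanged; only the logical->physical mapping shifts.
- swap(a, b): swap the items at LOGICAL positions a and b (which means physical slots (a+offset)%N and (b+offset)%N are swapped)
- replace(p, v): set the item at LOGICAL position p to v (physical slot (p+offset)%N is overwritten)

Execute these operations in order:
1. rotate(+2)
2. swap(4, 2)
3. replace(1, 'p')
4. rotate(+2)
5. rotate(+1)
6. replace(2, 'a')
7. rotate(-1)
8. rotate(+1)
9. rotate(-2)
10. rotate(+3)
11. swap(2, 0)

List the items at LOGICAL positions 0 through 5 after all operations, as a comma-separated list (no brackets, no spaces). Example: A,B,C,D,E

After op 1 (rotate(+2)): offset=2, physical=[A,B,C,D,E,F], logical=[C,D,E,F,A,B]
After op 2 (swap(4, 2)): offset=2, physical=[E,B,C,D,A,F], logical=[C,D,A,F,E,B]
After op 3 (replace(1, 'p')): offset=2, physical=[E,B,C,p,A,F], logical=[C,p,A,F,E,B]
After op 4 (rotate(+2)): offset=4, physical=[E,B,C,p,A,F], logical=[A,F,E,B,C,p]
After op 5 (rotate(+1)): offset=5, physical=[E,B,C,p,A,F], logical=[F,E,B,C,p,A]
After op 6 (replace(2, 'a')): offset=5, physical=[E,a,C,p,A,F], logical=[F,E,a,C,p,A]
After op 7 (rotate(-1)): offset=4, physical=[E,a,C,p,A,F], logical=[A,F,E,a,C,p]
After op 8 (rotate(+1)): offset=5, physical=[E,a,C,p,A,F], logical=[F,E,a,C,p,A]
After op 9 (rotate(-2)): offset=3, physical=[E,a,C,p,A,F], logical=[p,A,F,E,a,C]
After op 10 (rotate(+3)): offset=0, physical=[E,a,C,p,A,F], logical=[E,a,C,p,A,F]
After op 11 (swap(2, 0)): offset=0, physical=[C,a,E,p,A,F], logical=[C,a,E,p,A,F]

Answer: C,a,E,p,A,F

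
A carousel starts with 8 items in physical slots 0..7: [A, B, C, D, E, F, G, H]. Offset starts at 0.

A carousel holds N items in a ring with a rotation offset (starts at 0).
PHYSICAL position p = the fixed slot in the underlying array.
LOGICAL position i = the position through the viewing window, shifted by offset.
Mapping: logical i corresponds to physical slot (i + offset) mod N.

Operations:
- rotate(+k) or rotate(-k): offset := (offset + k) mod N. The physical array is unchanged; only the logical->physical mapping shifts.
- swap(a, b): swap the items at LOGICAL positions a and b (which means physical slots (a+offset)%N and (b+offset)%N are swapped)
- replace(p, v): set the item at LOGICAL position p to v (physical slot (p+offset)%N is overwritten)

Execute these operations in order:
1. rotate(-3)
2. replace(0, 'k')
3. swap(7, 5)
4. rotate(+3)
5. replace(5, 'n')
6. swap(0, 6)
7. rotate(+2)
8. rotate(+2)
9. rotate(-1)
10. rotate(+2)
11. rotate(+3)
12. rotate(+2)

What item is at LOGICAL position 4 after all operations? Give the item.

After op 1 (rotate(-3)): offset=5, physical=[A,B,C,D,E,F,G,H], logical=[F,G,H,A,B,C,D,E]
After op 2 (replace(0, 'k')): offset=5, physical=[A,B,C,D,E,k,G,H], logical=[k,G,H,A,B,C,D,E]
After op 3 (swap(7, 5)): offset=5, physical=[A,B,E,D,C,k,G,H], logical=[k,G,H,A,B,E,D,C]
After op 4 (rotate(+3)): offset=0, physical=[A,B,E,D,C,k,G,H], logical=[A,B,E,D,C,k,G,H]
After op 5 (replace(5, 'n')): offset=0, physical=[A,B,E,D,C,n,G,H], logical=[A,B,E,D,C,n,G,H]
After op 6 (swap(0, 6)): offset=0, physical=[G,B,E,D,C,n,A,H], logical=[G,B,E,D,C,n,A,H]
After op 7 (rotate(+2)): offset=2, physical=[G,B,E,D,C,n,A,H], logical=[E,D,C,n,A,H,G,B]
After op 8 (rotate(+2)): offset=4, physical=[G,B,E,D,C,n,A,H], logical=[C,n,A,H,G,B,E,D]
After op 9 (rotate(-1)): offset=3, physical=[G,B,E,D,C,n,A,H], logical=[D,C,n,A,H,G,B,E]
After op 10 (rotate(+2)): offset=5, physical=[G,B,E,D,C,n,A,H], logical=[n,A,H,G,B,E,D,C]
After op 11 (rotate(+3)): offset=0, physical=[G,B,E,D,C,n,A,H], logical=[G,B,E,D,C,n,A,H]
After op 12 (rotate(+2)): offset=2, physical=[G,B,E,D,C,n,A,H], logical=[E,D,C,n,A,H,G,B]

Answer: A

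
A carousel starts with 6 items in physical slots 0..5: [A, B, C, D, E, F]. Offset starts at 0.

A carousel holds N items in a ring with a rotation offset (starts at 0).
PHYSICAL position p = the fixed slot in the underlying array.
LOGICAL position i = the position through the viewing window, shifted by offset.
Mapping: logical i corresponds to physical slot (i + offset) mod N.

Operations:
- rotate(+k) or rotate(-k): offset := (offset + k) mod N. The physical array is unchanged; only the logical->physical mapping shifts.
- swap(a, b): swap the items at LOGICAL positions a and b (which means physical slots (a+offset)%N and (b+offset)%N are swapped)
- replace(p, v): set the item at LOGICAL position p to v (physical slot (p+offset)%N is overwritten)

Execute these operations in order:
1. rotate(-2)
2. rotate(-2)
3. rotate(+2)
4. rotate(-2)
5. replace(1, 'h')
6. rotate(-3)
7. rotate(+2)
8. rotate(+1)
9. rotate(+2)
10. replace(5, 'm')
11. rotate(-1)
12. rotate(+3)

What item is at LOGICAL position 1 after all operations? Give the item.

Answer: B

Derivation:
After op 1 (rotate(-2)): offset=4, physical=[A,B,C,D,E,F], logical=[E,F,A,B,C,D]
After op 2 (rotate(-2)): offset=2, physical=[A,B,C,D,E,F], logical=[C,D,E,F,A,B]
After op 3 (rotate(+2)): offset=4, physical=[A,B,C,D,E,F], logical=[E,F,A,B,C,D]
After op 4 (rotate(-2)): offset=2, physical=[A,B,C,D,E,F], logical=[C,D,E,F,A,B]
After op 5 (replace(1, 'h')): offset=2, physical=[A,B,C,h,E,F], logical=[C,h,E,F,A,B]
After op 6 (rotate(-3)): offset=5, physical=[A,B,C,h,E,F], logical=[F,A,B,C,h,E]
After op 7 (rotate(+2)): offset=1, physical=[A,B,C,h,E,F], logical=[B,C,h,E,F,A]
After op 8 (rotate(+1)): offset=2, physical=[A,B,C,h,E,F], logical=[C,h,E,F,A,B]
After op 9 (rotate(+2)): offset=4, physical=[A,B,C,h,E,F], logical=[E,F,A,B,C,h]
After op 10 (replace(5, 'm')): offset=4, physical=[A,B,C,m,E,F], logical=[E,F,A,B,C,m]
After op 11 (rotate(-1)): offset=3, physical=[A,B,C,m,E,F], logical=[m,E,F,A,B,C]
After op 12 (rotate(+3)): offset=0, physical=[A,B,C,m,E,F], logical=[A,B,C,m,E,F]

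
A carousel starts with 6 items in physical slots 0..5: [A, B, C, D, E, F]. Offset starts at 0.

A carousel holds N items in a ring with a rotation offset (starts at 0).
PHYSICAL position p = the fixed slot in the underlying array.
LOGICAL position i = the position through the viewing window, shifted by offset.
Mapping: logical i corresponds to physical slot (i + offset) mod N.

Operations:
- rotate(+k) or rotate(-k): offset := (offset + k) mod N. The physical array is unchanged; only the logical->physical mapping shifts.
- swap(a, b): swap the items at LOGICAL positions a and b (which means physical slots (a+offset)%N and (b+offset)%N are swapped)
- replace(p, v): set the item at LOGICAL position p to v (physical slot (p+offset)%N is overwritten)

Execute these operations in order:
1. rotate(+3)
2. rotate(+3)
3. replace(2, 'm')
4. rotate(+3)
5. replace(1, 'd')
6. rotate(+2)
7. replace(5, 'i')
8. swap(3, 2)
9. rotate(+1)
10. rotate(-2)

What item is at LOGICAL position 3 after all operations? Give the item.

After op 1 (rotate(+3)): offset=3, physical=[A,B,C,D,E,F], logical=[D,E,F,A,B,C]
After op 2 (rotate(+3)): offset=0, physical=[A,B,C,D,E,F], logical=[A,B,C,D,E,F]
After op 3 (replace(2, 'm')): offset=0, physical=[A,B,m,D,E,F], logical=[A,B,m,D,E,F]
After op 4 (rotate(+3)): offset=3, physical=[A,B,m,D,E,F], logical=[D,E,F,A,B,m]
After op 5 (replace(1, 'd')): offset=3, physical=[A,B,m,D,d,F], logical=[D,d,F,A,B,m]
After op 6 (rotate(+2)): offset=5, physical=[A,B,m,D,d,F], logical=[F,A,B,m,D,d]
After op 7 (replace(5, 'i')): offset=5, physical=[A,B,m,D,i,F], logical=[F,A,B,m,D,i]
After op 8 (swap(3, 2)): offset=5, physical=[A,m,B,D,i,F], logical=[F,A,m,B,D,i]
After op 9 (rotate(+1)): offset=0, physical=[A,m,B,D,i,F], logical=[A,m,B,D,i,F]
After op 10 (rotate(-2)): offset=4, physical=[A,m,B,D,i,F], logical=[i,F,A,m,B,D]

Answer: m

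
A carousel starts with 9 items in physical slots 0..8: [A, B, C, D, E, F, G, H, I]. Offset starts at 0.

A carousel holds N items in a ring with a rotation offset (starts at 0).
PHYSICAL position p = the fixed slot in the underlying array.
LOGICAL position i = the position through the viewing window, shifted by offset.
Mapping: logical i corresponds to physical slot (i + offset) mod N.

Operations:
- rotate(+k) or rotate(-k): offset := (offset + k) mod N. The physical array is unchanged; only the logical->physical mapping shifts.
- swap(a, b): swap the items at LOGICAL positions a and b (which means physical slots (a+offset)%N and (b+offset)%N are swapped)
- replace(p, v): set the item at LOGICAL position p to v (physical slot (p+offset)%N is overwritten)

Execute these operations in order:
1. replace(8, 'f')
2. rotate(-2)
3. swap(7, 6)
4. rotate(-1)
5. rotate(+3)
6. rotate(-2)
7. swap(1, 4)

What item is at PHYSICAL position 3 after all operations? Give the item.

After op 1 (replace(8, 'f')): offset=0, physical=[A,B,C,D,E,F,G,H,f], logical=[A,B,C,D,E,F,G,H,f]
After op 2 (rotate(-2)): offset=7, physical=[A,B,C,D,E,F,G,H,f], logical=[H,f,A,B,C,D,E,F,G]
After op 3 (swap(7, 6)): offset=7, physical=[A,B,C,D,F,E,G,H,f], logical=[H,f,A,B,C,D,F,E,G]
After op 4 (rotate(-1)): offset=6, physical=[A,B,C,D,F,E,G,H,f], logical=[G,H,f,A,B,C,D,F,E]
After op 5 (rotate(+3)): offset=0, physical=[A,B,C,D,F,E,G,H,f], logical=[A,B,C,D,F,E,G,H,f]
After op 6 (rotate(-2)): offset=7, physical=[A,B,C,D,F,E,G,H,f], logical=[H,f,A,B,C,D,F,E,G]
After op 7 (swap(1, 4)): offset=7, physical=[A,B,f,D,F,E,G,H,C], logical=[H,C,A,B,f,D,F,E,G]

Answer: D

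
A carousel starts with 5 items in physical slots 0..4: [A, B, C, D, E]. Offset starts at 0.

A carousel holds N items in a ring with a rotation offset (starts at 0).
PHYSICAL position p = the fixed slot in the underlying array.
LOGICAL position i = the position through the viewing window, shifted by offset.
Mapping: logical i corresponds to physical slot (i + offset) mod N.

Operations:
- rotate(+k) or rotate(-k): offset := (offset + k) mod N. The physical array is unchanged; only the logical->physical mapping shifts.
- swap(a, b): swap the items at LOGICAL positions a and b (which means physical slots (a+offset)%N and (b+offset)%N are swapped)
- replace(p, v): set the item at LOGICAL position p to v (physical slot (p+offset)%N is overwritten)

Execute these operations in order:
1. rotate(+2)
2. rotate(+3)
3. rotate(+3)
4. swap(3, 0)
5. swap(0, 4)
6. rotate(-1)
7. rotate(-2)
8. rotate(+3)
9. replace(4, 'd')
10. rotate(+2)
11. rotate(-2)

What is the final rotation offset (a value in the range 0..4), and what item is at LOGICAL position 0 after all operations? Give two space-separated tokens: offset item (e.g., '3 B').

Answer: 3 C

Derivation:
After op 1 (rotate(+2)): offset=2, physical=[A,B,C,D,E], logical=[C,D,E,A,B]
After op 2 (rotate(+3)): offset=0, physical=[A,B,C,D,E], logical=[A,B,C,D,E]
After op 3 (rotate(+3)): offset=3, physical=[A,B,C,D,E], logical=[D,E,A,B,C]
After op 4 (swap(3, 0)): offset=3, physical=[A,D,C,B,E], logical=[B,E,A,D,C]
After op 5 (swap(0, 4)): offset=3, physical=[A,D,B,C,E], logical=[C,E,A,D,B]
After op 6 (rotate(-1)): offset=2, physical=[A,D,B,C,E], logical=[B,C,E,A,D]
After op 7 (rotate(-2)): offset=0, physical=[A,D,B,C,E], logical=[A,D,B,C,E]
After op 8 (rotate(+3)): offset=3, physical=[A,D,B,C,E], logical=[C,E,A,D,B]
After op 9 (replace(4, 'd')): offset=3, physical=[A,D,d,C,E], logical=[C,E,A,D,d]
After op 10 (rotate(+2)): offset=0, physical=[A,D,d,C,E], logical=[A,D,d,C,E]
After op 11 (rotate(-2)): offset=3, physical=[A,D,d,C,E], logical=[C,E,A,D,d]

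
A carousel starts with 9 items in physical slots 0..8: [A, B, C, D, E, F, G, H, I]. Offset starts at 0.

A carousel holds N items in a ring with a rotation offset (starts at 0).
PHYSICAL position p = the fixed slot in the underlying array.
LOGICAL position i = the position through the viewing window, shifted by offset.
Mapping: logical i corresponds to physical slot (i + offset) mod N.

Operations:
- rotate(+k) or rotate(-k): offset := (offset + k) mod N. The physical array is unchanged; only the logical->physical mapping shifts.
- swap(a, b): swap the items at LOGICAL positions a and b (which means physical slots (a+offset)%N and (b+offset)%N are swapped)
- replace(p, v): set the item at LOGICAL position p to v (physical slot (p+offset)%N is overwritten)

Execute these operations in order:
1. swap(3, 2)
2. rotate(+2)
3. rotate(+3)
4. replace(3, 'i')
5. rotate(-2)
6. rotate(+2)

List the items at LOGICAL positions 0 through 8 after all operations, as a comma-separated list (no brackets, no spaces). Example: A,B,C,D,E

Answer: F,G,H,i,A,B,D,C,E

Derivation:
After op 1 (swap(3, 2)): offset=0, physical=[A,B,D,C,E,F,G,H,I], logical=[A,B,D,C,E,F,G,H,I]
After op 2 (rotate(+2)): offset=2, physical=[A,B,D,C,E,F,G,H,I], logical=[D,C,E,F,G,H,I,A,B]
After op 3 (rotate(+3)): offset=5, physical=[A,B,D,C,E,F,G,H,I], logical=[F,G,H,I,A,B,D,C,E]
After op 4 (replace(3, 'i')): offset=5, physical=[A,B,D,C,E,F,G,H,i], logical=[F,G,H,i,A,B,D,C,E]
After op 5 (rotate(-2)): offset=3, physical=[A,B,D,C,E,F,G,H,i], logical=[C,E,F,G,H,i,A,B,D]
After op 6 (rotate(+2)): offset=5, physical=[A,B,D,C,E,F,G,H,i], logical=[F,G,H,i,A,B,D,C,E]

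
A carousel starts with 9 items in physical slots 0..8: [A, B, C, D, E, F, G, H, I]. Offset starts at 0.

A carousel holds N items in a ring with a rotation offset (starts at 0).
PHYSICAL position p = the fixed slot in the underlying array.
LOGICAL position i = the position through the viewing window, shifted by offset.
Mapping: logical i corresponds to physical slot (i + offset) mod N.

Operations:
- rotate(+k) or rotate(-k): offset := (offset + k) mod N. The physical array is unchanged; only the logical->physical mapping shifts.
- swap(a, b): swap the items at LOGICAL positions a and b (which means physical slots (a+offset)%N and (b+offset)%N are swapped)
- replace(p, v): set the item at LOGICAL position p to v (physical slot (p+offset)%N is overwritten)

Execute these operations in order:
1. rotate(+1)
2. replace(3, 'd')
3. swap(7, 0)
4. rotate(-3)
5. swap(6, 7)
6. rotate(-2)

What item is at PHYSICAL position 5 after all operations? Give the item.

After op 1 (rotate(+1)): offset=1, physical=[A,B,C,D,E,F,G,H,I], logical=[B,C,D,E,F,G,H,I,A]
After op 2 (replace(3, 'd')): offset=1, physical=[A,B,C,D,d,F,G,H,I], logical=[B,C,D,d,F,G,H,I,A]
After op 3 (swap(7, 0)): offset=1, physical=[A,I,C,D,d,F,G,H,B], logical=[I,C,D,d,F,G,H,B,A]
After op 4 (rotate(-3)): offset=7, physical=[A,I,C,D,d,F,G,H,B], logical=[H,B,A,I,C,D,d,F,G]
After op 5 (swap(6, 7)): offset=7, physical=[A,I,C,D,F,d,G,H,B], logical=[H,B,A,I,C,D,F,d,G]
After op 6 (rotate(-2)): offset=5, physical=[A,I,C,D,F,d,G,H,B], logical=[d,G,H,B,A,I,C,D,F]

Answer: d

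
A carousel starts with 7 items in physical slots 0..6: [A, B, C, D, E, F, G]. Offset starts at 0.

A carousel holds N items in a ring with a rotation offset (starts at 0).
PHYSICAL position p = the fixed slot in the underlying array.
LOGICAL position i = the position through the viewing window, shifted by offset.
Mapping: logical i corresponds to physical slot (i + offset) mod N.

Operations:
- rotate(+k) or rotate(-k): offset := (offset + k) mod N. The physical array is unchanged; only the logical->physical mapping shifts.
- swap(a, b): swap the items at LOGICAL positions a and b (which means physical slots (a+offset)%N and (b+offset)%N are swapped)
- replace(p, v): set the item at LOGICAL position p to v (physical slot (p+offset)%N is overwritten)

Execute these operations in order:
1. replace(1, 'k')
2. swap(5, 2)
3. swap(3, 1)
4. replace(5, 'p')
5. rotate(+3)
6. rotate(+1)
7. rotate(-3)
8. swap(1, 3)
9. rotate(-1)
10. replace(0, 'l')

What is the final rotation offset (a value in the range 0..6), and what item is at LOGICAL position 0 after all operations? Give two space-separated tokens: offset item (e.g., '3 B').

After op 1 (replace(1, 'k')): offset=0, physical=[A,k,C,D,E,F,G], logical=[A,k,C,D,E,F,G]
After op 2 (swap(5, 2)): offset=0, physical=[A,k,F,D,E,C,G], logical=[A,k,F,D,E,C,G]
After op 3 (swap(3, 1)): offset=0, physical=[A,D,F,k,E,C,G], logical=[A,D,F,k,E,C,G]
After op 4 (replace(5, 'p')): offset=0, physical=[A,D,F,k,E,p,G], logical=[A,D,F,k,E,p,G]
After op 5 (rotate(+3)): offset=3, physical=[A,D,F,k,E,p,G], logical=[k,E,p,G,A,D,F]
After op 6 (rotate(+1)): offset=4, physical=[A,D,F,k,E,p,G], logical=[E,p,G,A,D,F,k]
After op 7 (rotate(-3)): offset=1, physical=[A,D,F,k,E,p,G], logical=[D,F,k,E,p,G,A]
After op 8 (swap(1, 3)): offset=1, physical=[A,D,E,k,F,p,G], logical=[D,E,k,F,p,G,A]
After op 9 (rotate(-1)): offset=0, physical=[A,D,E,k,F,p,G], logical=[A,D,E,k,F,p,G]
After op 10 (replace(0, 'l')): offset=0, physical=[l,D,E,k,F,p,G], logical=[l,D,E,k,F,p,G]

Answer: 0 l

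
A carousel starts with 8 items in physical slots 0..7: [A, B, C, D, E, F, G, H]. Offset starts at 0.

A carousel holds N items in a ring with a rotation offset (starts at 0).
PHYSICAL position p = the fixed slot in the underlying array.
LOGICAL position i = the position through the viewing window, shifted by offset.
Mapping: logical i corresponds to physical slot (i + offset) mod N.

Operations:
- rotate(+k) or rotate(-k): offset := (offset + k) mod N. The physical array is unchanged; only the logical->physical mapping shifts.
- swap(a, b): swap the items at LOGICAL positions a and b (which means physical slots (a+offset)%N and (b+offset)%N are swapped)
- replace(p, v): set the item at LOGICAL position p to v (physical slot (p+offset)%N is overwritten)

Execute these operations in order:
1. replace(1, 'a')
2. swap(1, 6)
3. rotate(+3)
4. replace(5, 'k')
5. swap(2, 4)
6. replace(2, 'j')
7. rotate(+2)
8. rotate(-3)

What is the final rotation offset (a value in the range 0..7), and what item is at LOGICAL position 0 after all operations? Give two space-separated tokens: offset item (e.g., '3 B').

After op 1 (replace(1, 'a')): offset=0, physical=[A,a,C,D,E,F,G,H], logical=[A,a,C,D,E,F,G,H]
After op 2 (swap(1, 6)): offset=0, physical=[A,G,C,D,E,F,a,H], logical=[A,G,C,D,E,F,a,H]
After op 3 (rotate(+3)): offset=3, physical=[A,G,C,D,E,F,a,H], logical=[D,E,F,a,H,A,G,C]
After op 4 (replace(5, 'k')): offset=3, physical=[k,G,C,D,E,F,a,H], logical=[D,E,F,a,H,k,G,C]
After op 5 (swap(2, 4)): offset=3, physical=[k,G,C,D,E,H,a,F], logical=[D,E,H,a,F,k,G,C]
After op 6 (replace(2, 'j')): offset=3, physical=[k,G,C,D,E,j,a,F], logical=[D,E,j,a,F,k,G,C]
After op 7 (rotate(+2)): offset=5, physical=[k,G,C,D,E,j,a,F], logical=[j,a,F,k,G,C,D,E]
After op 8 (rotate(-3)): offset=2, physical=[k,G,C,D,E,j,a,F], logical=[C,D,E,j,a,F,k,G]

Answer: 2 C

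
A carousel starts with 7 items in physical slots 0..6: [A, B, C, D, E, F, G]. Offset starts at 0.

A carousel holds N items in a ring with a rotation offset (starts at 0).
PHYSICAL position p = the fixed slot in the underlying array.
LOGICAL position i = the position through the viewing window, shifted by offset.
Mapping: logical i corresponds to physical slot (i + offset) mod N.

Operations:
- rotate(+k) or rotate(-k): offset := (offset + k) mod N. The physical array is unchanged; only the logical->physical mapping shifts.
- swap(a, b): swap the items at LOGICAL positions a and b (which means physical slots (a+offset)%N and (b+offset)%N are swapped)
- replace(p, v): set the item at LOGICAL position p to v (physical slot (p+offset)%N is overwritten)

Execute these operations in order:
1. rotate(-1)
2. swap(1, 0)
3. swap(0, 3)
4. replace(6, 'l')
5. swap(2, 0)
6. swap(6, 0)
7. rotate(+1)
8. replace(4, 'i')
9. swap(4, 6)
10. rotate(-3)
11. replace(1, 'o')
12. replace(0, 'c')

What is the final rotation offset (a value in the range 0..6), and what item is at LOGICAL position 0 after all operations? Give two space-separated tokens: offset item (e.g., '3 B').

Answer: 4 c

Derivation:
After op 1 (rotate(-1)): offset=6, physical=[A,B,C,D,E,F,G], logical=[G,A,B,C,D,E,F]
After op 2 (swap(1, 0)): offset=6, physical=[G,B,C,D,E,F,A], logical=[A,G,B,C,D,E,F]
After op 3 (swap(0, 3)): offset=6, physical=[G,B,A,D,E,F,C], logical=[C,G,B,A,D,E,F]
After op 4 (replace(6, 'l')): offset=6, physical=[G,B,A,D,E,l,C], logical=[C,G,B,A,D,E,l]
After op 5 (swap(2, 0)): offset=6, physical=[G,C,A,D,E,l,B], logical=[B,G,C,A,D,E,l]
After op 6 (swap(6, 0)): offset=6, physical=[G,C,A,D,E,B,l], logical=[l,G,C,A,D,E,B]
After op 7 (rotate(+1)): offset=0, physical=[G,C,A,D,E,B,l], logical=[G,C,A,D,E,B,l]
After op 8 (replace(4, 'i')): offset=0, physical=[G,C,A,D,i,B,l], logical=[G,C,A,D,i,B,l]
After op 9 (swap(4, 6)): offset=0, physical=[G,C,A,D,l,B,i], logical=[G,C,A,D,l,B,i]
After op 10 (rotate(-3)): offset=4, physical=[G,C,A,D,l,B,i], logical=[l,B,i,G,C,A,D]
After op 11 (replace(1, 'o')): offset=4, physical=[G,C,A,D,l,o,i], logical=[l,o,i,G,C,A,D]
After op 12 (replace(0, 'c')): offset=4, physical=[G,C,A,D,c,o,i], logical=[c,o,i,G,C,A,D]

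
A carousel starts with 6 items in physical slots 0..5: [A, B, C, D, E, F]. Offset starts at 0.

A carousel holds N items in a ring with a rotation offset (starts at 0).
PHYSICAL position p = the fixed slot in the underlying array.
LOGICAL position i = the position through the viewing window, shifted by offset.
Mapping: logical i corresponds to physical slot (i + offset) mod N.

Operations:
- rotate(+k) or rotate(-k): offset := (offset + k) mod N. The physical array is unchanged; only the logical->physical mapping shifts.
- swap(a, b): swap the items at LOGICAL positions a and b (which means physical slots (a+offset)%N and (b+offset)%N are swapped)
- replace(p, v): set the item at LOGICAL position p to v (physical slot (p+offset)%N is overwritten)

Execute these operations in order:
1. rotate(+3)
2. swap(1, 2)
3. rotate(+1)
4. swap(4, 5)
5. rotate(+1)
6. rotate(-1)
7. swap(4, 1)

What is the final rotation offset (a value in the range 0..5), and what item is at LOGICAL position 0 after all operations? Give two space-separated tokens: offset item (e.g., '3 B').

After op 1 (rotate(+3)): offset=3, physical=[A,B,C,D,E,F], logical=[D,E,F,A,B,C]
After op 2 (swap(1, 2)): offset=3, physical=[A,B,C,D,F,E], logical=[D,F,E,A,B,C]
After op 3 (rotate(+1)): offset=4, physical=[A,B,C,D,F,E], logical=[F,E,A,B,C,D]
After op 4 (swap(4, 5)): offset=4, physical=[A,B,D,C,F,E], logical=[F,E,A,B,D,C]
After op 5 (rotate(+1)): offset=5, physical=[A,B,D,C,F,E], logical=[E,A,B,D,C,F]
After op 6 (rotate(-1)): offset=4, physical=[A,B,D,C,F,E], logical=[F,E,A,B,D,C]
After op 7 (swap(4, 1)): offset=4, physical=[A,B,E,C,F,D], logical=[F,D,A,B,E,C]

Answer: 4 F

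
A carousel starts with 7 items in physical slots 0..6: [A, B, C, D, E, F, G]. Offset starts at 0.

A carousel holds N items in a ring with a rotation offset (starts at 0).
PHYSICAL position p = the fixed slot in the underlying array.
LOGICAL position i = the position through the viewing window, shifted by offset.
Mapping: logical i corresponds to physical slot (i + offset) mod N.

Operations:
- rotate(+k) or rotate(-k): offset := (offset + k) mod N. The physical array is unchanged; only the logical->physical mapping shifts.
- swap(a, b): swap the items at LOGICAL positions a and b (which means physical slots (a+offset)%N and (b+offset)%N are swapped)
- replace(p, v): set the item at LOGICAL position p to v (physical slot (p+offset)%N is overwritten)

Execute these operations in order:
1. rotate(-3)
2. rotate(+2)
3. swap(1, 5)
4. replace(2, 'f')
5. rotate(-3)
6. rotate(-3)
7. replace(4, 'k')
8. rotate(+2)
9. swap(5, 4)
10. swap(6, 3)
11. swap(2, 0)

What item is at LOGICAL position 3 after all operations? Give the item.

Answer: f

Derivation:
After op 1 (rotate(-3)): offset=4, physical=[A,B,C,D,E,F,G], logical=[E,F,G,A,B,C,D]
After op 2 (rotate(+2)): offset=6, physical=[A,B,C,D,E,F,G], logical=[G,A,B,C,D,E,F]
After op 3 (swap(1, 5)): offset=6, physical=[E,B,C,D,A,F,G], logical=[G,E,B,C,D,A,F]
After op 4 (replace(2, 'f')): offset=6, physical=[E,f,C,D,A,F,G], logical=[G,E,f,C,D,A,F]
After op 5 (rotate(-3)): offset=3, physical=[E,f,C,D,A,F,G], logical=[D,A,F,G,E,f,C]
After op 6 (rotate(-3)): offset=0, physical=[E,f,C,D,A,F,G], logical=[E,f,C,D,A,F,G]
After op 7 (replace(4, 'k')): offset=0, physical=[E,f,C,D,k,F,G], logical=[E,f,C,D,k,F,G]
After op 8 (rotate(+2)): offset=2, physical=[E,f,C,D,k,F,G], logical=[C,D,k,F,G,E,f]
After op 9 (swap(5, 4)): offset=2, physical=[G,f,C,D,k,F,E], logical=[C,D,k,F,E,G,f]
After op 10 (swap(6, 3)): offset=2, physical=[G,F,C,D,k,f,E], logical=[C,D,k,f,E,G,F]
After op 11 (swap(2, 0)): offset=2, physical=[G,F,k,D,C,f,E], logical=[k,D,C,f,E,G,F]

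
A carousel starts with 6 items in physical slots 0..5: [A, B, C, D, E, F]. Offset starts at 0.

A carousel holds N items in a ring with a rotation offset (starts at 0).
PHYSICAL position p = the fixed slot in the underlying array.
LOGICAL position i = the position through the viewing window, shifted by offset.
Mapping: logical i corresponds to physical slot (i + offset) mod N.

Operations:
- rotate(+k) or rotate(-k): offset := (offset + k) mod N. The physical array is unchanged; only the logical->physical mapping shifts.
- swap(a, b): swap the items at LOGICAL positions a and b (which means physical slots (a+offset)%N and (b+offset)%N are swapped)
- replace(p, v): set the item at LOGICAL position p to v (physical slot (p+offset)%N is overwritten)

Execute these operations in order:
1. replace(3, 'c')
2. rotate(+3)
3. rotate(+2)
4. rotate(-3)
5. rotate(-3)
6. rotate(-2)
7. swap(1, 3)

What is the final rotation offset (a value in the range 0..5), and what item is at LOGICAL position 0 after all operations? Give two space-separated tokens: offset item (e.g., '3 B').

After op 1 (replace(3, 'c')): offset=0, physical=[A,B,C,c,E,F], logical=[A,B,C,c,E,F]
After op 2 (rotate(+3)): offset=3, physical=[A,B,C,c,E,F], logical=[c,E,F,A,B,C]
After op 3 (rotate(+2)): offset=5, physical=[A,B,C,c,E,F], logical=[F,A,B,C,c,E]
After op 4 (rotate(-3)): offset=2, physical=[A,B,C,c,E,F], logical=[C,c,E,F,A,B]
After op 5 (rotate(-3)): offset=5, physical=[A,B,C,c,E,F], logical=[F,A,B,C,c,E]
After op 6 (rotate(-2)): offset=3, physical=[A,B,C,c,E,F], logical=[c,E,F,A,B,C]
After op 7 (swap(1, 3)): offset=3, physical=[E,B,C,c,A,F], logical=[c,A,F,E,B,C]

Answer: 3 c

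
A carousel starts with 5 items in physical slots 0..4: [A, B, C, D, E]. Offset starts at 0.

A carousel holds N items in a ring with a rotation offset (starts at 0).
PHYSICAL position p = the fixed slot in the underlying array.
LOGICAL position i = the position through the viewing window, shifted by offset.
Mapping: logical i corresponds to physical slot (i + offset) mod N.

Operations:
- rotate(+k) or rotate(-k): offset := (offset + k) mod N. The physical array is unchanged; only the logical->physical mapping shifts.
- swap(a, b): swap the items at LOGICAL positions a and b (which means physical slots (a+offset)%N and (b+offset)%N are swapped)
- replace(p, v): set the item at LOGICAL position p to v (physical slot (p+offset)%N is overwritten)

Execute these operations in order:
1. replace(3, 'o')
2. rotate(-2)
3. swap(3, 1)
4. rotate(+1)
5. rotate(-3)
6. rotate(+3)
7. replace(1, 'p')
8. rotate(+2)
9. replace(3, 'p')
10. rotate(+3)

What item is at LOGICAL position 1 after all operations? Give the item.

After op 1 (replace(3, 'o')): offset=0, physical=[A,B,C,o,E], logical=[A,B,C,o,E]
After op 2 (rotate(-2)): offset=3, physical=[A,B,C,o,E], logical=[o,E,A,B,C]
After op 3 (swap(3, 1)): offset=3, physical=[A,E,C,o,B], logical=[o,B,A,E,C]
After op 4 (rotate(+1)): offset=4, physical=[A,E,C,o,B], logical=[B,A,E,C,o]
After op 5 (rotate(-3)): offset=1, physical=[A,E,C,o,B], logical=[E,C,o,B,A]
After op 6 (rotate(+3)): offset=4, physical=[A,E,C,o,B], logical=[B,A,E,C,o]
After op 7 (replace(1, 'p')): offset=4, physical=[p,E,C,o,B], logical=[B,p,E,C,o]
After op 8 (rotate(+2)): offset=1, physical=[p,E,C,o,B], logical=[E,C,o,B,p]
After op 9 (replace(3, 'p')): offset=1, physical=[p,E,C,o,p], logical=[E,C,o,p,p]
After op 10 (rotate(+3)): offset=4, physical=[p,E,C,o,p], logical=[p,p,E,C,o]

Answer: p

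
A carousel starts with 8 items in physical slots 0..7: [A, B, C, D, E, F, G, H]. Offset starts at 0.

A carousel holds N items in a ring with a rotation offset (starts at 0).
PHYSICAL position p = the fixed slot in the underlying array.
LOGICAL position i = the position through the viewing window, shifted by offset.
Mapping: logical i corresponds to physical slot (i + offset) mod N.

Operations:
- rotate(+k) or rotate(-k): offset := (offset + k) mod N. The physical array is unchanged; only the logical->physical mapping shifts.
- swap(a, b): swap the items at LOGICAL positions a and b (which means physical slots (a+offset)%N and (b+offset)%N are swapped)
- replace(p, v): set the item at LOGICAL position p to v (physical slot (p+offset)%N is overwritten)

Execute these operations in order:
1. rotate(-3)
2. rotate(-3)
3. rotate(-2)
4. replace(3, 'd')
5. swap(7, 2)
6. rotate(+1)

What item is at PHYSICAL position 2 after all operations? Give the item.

After op 1 (rotate(-3)): offset=5, physical=[A,B,C,D,E,F,G,H], logical=[F,G,H,A,B,C,D,E]
After op 2 (rotate(-3)): offset=2, physical=[A,B,C,D,E,F,G,H], logical=[C,D,E,F,G,H,A,B]
After op 3 (rotate(-2)): offset=0, physical=[A,B,C,D,E,F,G,H], logical=[A,B,C,D,E,F,G,H]
After op 4 (replace(3, 'd')): offset=0, physical=[A,B,C,d,E,F,G,H], logical=[A,B,C,d,E,F,G,H]
After op 5 (swap(7, 2)): offset=0, physical=[A,B,H,d,E,F,G,C], logical=[A,B,H,d,E,F,G,C]
After op 6 (rotate(+1)): offset=1, physical=[A,B,H,d,E,F,G,C], logical=[B,H,d,E,F,G,C,A]

Answer: H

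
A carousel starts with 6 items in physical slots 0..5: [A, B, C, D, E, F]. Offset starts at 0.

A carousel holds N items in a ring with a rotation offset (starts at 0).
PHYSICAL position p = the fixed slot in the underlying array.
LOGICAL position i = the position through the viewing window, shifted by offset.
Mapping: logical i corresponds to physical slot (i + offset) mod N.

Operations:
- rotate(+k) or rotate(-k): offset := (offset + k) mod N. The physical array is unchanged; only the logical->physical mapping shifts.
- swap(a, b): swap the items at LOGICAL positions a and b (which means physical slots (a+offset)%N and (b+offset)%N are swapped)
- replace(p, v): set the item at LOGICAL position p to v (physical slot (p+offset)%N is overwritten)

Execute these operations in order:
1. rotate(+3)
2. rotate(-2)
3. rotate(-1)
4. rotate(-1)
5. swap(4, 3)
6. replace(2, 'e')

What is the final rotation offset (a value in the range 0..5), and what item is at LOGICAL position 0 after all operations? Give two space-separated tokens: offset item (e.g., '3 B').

After op 1 (rotate(+3)): offset=3, physical=[A,B,C,D,E,F], logical=[D,E,F,A,B,C]
After op 2 (rotate(-2)): offset=1, physical=[A,B,C,D,E,F], logical=[B,C,D,E,F,A]
After op 3 (rotate(-1)): offset=0, physical=[A,B,C,D,E,F], logical=[A,B,C,D,E,F]
After op 4 (rotate(-1)): offset=5, physical=[A,B,C,D,E,F], logical=[F,A,B,C,D,E]
After op 5 (swap(4, 3)): offset=5, physical=[A,B,D,C,E,F], logical=[F,A,B,D,C,E]
After op 6 (replace(2, 'e')): offset=5, physical=[A,e,D,C,E,F], logical=[F,A,e,D,C,E]

Answer: 5 F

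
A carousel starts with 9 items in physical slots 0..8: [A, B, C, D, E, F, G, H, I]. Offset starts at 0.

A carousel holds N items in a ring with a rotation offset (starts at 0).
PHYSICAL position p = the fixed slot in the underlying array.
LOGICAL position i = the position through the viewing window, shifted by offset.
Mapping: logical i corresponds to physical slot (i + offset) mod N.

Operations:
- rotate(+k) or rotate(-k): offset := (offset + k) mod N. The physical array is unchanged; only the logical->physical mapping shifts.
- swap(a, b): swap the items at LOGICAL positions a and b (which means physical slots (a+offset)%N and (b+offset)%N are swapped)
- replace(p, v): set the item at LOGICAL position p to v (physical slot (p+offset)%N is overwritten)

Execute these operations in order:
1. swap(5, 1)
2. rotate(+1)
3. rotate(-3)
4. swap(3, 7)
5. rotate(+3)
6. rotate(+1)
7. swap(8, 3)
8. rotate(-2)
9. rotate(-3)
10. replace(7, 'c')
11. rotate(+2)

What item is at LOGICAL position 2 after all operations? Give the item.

Answer: F

Derivation:
After op 1 (swap(5, 1)): offset=0, physical=[A,F,C,D,E,B,G,H,I], logical=[A,F,C,D,E,B,G,H,I]
After op 2 (rotate(+1)): offset=1, physical=[A,F,C,D,E,B,G,H,I], logical=[F,C,D,E,B,G,H,I,A]
After op 3 (rotate(-3)): offset=7, physical=[A,F,C,D,E,B,G,H,I], logical=[H,I,A,F,C,D,E,B,G]
After op 4 (swap(3, 7)): offset=7, physical=[A,B,C,D,E,F,G,H,I], logical=[H,I,A,B,C,D,E,F,G]
After op 5 (rotate(+3)): offset=1, physical=[A,B,C,D,E,F,G,H,I], logical=[B,C,D,E,F,G,H,I,A]
After op 6 (rotate(+1)): offset=2, physical=[A,B,C,D,E,F,G,H,I], logical=[C,D,E,F,G,H,I,A,B]
After op 7 (swap(8, 3)): offset=2, physical=[A,F,C,D,E,B,G,H,I], logical=[C,D,E,B,G,H,I,A,F]
After op 8 (rotate(-2)): offset=0, physical=[A,F,C,D,E,B,G,H,I], logical=[A,F,C,D,E,B,G,H,I]
After op 9 (rotate(-3)): offset=6, physical=[A,F,C,D,E,B,G,H,I], logical=[G,H,I,A,F,C,D,E,B]
After op 10 (replace(7, 'c')): offset=6, physical=[A,F,C,D,c,B,G,H,I], logical=[G,H,I,A,F,C,D,c,B]
After op 11 (rotate(+2)): offset=8, physical=[A,F,C,D,c,B,G,H,I], logical=[I,A,F,C,D,c,B,G,H]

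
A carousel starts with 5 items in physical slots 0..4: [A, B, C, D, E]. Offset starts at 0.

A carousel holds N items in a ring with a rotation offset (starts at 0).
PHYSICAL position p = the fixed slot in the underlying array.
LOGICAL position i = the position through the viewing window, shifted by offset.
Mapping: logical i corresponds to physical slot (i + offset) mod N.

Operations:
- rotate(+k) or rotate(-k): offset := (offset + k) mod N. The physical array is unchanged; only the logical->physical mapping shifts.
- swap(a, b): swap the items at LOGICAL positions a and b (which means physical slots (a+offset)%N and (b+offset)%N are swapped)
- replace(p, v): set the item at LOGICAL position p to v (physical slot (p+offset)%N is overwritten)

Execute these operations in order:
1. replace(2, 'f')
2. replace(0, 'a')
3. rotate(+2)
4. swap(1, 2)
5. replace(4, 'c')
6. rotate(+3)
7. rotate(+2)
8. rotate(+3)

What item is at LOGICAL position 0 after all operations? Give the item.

Answer: a

Derivation:
After op 1 (replace(2, 'f')): offset=0, physical=[A,B,f,D,E], logical=[A,B,f,D,E]
After op 2 (replace(0, 'a')): offset=0, physical=[a,B,f,D,E], logical=[a,B,f,D,E]
After op 3 (rotate(+2)): offset=2, physical=[a,B,f,D,E], logical=[f,D,E,a,B]
After op 4 (swap(1, 2)): offset=2, physical=[a,B,f,E,D], logical=[f,E,D,a,B]
After op 5 (replace(4, 'c')): offset=2, physical=[a,c,f,E,D], logical=[f,E,D,a,c]
After op 6 (rotate(+3)): offset=0, physical=[a,c,f,E,D], logical=[a,c,f,E,D]
After op 7 (rotate(+2)): offset=2, physical=[a,c,f,E,D], logical=[f,E,D,a,c]
After op 8 (rotate(+3)): offset=0, physical=[a,c,f,E,D], logical=[a,c,f,E,D]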